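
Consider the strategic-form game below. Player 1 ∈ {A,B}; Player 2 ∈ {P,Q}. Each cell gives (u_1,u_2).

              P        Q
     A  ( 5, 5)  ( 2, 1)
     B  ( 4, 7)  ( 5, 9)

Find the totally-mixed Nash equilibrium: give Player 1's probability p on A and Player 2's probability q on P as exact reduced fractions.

(p,q) = (1/3, 3/4)

P1 indiff ⇒ q·5+(1-q)·2 = q·4+(1-q)·5 ⇒ q(1) = (1-q)(3) ⇒ q = 3/4
P2 indiff ⇒ p·5+(1-p)·7 = p·1+(1-p)·9 ⇒ p(4) = (1-p)(2) ⇒ p = 1/3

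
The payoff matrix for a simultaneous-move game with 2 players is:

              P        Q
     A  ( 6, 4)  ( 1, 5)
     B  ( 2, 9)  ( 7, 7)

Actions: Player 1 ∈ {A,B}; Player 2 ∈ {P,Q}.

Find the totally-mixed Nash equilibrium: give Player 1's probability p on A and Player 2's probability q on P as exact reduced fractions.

P1 indiff ⇒ q·6+(1-q)·1 = q·2+(1-q)·7 ⇒ q(4) = (1-q)(6) ⇒ q = 3/5
P2 indiff ⇒ p·4+(1-p)·9 = p·5+(1-p)·7 ⇒ p(-1) = (1-p)(-2) ⇒ p = 2/3

P1 mixes 2/3 on A; P2 mixes 3/5 on P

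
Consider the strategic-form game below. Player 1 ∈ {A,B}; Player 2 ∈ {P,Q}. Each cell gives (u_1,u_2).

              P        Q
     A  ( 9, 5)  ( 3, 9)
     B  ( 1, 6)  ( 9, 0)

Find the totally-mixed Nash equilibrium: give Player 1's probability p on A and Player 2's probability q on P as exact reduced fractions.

P1 mixes 3/5 on A; P2 mixes 3/7 on P

P1 indiff ⇒ q·9+(1-q)·3 = q·1+(1-q)·9 ⇒ q(8) = (1-q)(6) ⇒ q = 3/7
P2 indiff ⇒ p·5+(1-p)·6 = p·9+(1-p)·0 ⇒ p(-4) = (1-p)(-6) ⇒ p = 3/5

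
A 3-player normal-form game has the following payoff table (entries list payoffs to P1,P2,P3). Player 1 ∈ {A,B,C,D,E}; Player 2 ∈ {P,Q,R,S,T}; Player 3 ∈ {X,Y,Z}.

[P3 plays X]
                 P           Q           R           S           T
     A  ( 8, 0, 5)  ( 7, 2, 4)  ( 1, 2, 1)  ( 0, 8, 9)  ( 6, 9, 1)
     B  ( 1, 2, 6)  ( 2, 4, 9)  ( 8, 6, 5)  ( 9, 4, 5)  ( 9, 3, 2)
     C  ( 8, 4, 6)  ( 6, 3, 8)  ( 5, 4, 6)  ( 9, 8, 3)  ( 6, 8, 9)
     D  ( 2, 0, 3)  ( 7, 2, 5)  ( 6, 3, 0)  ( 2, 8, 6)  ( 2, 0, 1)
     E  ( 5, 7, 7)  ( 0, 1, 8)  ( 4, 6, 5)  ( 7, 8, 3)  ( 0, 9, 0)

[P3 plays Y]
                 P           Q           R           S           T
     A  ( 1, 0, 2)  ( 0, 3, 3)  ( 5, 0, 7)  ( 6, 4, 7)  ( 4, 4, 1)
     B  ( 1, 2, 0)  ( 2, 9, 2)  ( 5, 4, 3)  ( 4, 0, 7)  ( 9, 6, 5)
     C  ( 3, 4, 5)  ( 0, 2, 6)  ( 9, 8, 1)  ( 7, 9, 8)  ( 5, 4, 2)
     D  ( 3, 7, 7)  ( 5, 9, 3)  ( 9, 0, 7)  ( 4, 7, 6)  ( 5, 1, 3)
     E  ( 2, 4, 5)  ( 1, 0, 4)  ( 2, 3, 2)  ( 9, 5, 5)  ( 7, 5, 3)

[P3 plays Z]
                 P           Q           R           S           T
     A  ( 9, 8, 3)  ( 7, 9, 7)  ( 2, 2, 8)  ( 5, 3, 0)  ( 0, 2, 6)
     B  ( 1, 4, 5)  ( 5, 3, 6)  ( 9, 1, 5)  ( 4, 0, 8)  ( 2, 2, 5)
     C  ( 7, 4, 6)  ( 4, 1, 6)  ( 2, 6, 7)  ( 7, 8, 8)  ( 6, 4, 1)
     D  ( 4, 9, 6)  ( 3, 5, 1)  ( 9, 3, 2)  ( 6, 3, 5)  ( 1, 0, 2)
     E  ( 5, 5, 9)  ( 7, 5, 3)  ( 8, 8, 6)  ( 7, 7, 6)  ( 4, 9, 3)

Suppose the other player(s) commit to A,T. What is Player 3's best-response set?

u_3(X vs A,T) = 1
u_3(Y vs A,T) = 1
u_3(Z vs A,T) = 6
max payoff 6 at {Z}

P3 best: {Z}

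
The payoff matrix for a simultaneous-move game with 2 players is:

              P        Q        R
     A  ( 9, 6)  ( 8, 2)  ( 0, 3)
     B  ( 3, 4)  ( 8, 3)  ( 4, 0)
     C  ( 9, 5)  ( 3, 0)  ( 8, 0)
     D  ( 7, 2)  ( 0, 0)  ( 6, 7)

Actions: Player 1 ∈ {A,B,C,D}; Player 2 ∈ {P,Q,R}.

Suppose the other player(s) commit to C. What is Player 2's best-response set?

P2 best: {P}

u_2(P vs C) = 5
u_2(Q vs C) = 0
u_2(R vs C) = 0
max payoff 5 at {P}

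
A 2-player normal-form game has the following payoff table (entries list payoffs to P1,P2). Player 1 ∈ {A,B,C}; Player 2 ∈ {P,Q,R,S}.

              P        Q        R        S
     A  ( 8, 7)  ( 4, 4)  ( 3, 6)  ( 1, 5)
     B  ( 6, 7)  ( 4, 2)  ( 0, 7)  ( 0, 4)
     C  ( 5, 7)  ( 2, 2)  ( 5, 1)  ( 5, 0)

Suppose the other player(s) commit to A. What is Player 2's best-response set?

u_2(P vs A) = 7
u_2(Q vs A) = 4
u_2(R vs A) = 6
u_2(S vs A) = 5
max payoff 7 at {P}

argmax u_2 = {P}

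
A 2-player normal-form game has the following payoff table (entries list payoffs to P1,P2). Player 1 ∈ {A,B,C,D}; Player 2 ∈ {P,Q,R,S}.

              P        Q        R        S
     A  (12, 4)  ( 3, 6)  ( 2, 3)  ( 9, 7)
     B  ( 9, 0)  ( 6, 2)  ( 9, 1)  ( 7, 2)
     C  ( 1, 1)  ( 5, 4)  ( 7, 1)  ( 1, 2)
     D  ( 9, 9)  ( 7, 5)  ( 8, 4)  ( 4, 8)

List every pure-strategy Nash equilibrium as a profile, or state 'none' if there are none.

(A,P): not NE [P2→S gives 7>4]
(A,Q): not NE [P1→D gives 7>3; P2→S gives 7>6]
(A,R): not NE [P1→B gives 9>2; P2→S gives 7>3]
(A,S): NE
(B,P): not NE [P1→A gives 12>9; P2→S gives 2>0]
(B,Q): not NE [P1→D gives 7>6]
(B,R): not NE [P2→S gives 2>1]
(B,S): not NE [P1→A gives 9>7]
(C,P): not NE [P1→A gives 12>1; P2→Q gives 4>1]
(C,Q): not NE [P1→D gives 7>5]
(C,R): not NE [P1→B gives 9>7; P2→Q gives 4>1]
(C,S): not NE [P1→A gives 9>1; P2→Q gives 4>2]
(D,P): not NE [P1→A gives 12>9]
(D,Q): not NE [P2→P gives 9>5]
(D,R): not NE [P1→B gives 9>8; P2→P gives 9>4]
(D,S): not NE [P1→A gives 9>4; P2→P gives 9>8]

NE set: (A,S)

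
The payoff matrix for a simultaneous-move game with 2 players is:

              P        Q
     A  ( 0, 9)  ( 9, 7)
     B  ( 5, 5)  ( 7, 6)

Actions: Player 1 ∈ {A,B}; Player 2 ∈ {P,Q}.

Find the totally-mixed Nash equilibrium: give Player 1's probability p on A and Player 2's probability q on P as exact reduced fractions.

P1 mixes 1/3 on A; P2 mixes 2/7 on P

P1 indiff ⇒ q·0+(1-q)·9 = q·5+(1-q)·7 ⇒ q(-5) = (1-q)(-2) ⇒ q = 2/7
P2 indiff ⇒ p·9+(1-p)·5 = p·7+(1-p)·6 ⇒ p(2) = (1-p)(1) ⇒ p = 1/3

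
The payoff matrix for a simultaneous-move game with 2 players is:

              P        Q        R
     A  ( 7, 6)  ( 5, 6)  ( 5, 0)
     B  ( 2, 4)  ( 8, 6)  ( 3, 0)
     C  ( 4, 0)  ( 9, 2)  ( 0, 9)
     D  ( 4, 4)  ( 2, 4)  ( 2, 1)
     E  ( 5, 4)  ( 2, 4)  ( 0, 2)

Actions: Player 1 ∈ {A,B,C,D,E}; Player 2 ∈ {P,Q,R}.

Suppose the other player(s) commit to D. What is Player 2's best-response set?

u_2(P vs D) = 4
u_2(Q vs D) = 4
u_2(R vs D) = 1
max payoff 4 at {P,Q}

P2 best: {P,Q}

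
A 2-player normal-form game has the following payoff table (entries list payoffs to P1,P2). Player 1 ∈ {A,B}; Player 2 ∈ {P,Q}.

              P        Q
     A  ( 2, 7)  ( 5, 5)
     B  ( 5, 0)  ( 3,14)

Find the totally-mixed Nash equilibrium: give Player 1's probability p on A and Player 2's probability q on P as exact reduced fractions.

p=7/8, q=2/5

P1 indiff ⇒ q·2+(1-q)·5 = q·5+(1-q)·3 ⇒ q(-3) = (1-q)(-2) ⇒ q = 2/5
P2 indiff ⇒ p·7+(1-p)·0 = p·5+(1-p)·14 ⇒ p(2) = (1-p)(14) ⇒ p = 7/8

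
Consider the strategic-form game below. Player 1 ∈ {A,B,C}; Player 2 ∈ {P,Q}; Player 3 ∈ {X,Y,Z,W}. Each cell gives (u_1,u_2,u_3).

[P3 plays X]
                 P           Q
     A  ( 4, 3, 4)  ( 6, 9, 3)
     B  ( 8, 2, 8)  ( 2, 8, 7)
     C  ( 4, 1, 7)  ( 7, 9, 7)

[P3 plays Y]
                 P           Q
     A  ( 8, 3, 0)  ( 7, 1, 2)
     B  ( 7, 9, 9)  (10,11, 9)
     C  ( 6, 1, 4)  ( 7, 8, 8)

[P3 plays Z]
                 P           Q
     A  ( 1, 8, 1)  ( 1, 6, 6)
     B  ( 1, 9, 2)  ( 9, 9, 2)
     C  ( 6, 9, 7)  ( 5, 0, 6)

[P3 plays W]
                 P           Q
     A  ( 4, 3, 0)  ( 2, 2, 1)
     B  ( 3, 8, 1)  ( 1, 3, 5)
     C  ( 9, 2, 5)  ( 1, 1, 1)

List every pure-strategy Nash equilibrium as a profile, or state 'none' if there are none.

PSNE = {(B,Q,Y), (C,P,Z)}

(A,P,X): not NE [P1→B gives 8>4; P2→Q gives 9>3]
(A,P,Y): not NE [P3→X gives 4>0]
(A,P,Z): not NE [P1→C gives 6>1; P3→X gives 4>1]
(A,P,W): not NE [P1→C gives 9>4; P3→X gives 4>0]
(A,Q,X): not NE [P1→C gives 7>6; P3→Z gives 6>3]
(A,Q,Y): not NE [P1→B gives 10>7; P2→P gives 3>1; P3→Z gives 6>2]
(A,Q,Z): not NE [P1→B gives 9>1; P2→P gives 8>6]
(A,Q,W): not NE [P2→P gives 3>2; P3→Z gives 6>1]
(B,P,X): not NE [P2→Q gives 8>2; P3→Y gives 9>8]
(B,P,Y): not NE [P1→A gives 8>7; P2→Q gives 11>9]
(B,P,Z): not NE [P1→C gives 6>1; P3→Y gives 9>2]
(B,P,W): not NE [P1→C gives 9>3; P3→Y gives 9>1]
(B,Q,X): not NE [P1→C gives 7>2; P3→Y gives 9>7]
(B,Q,Y): NE
(B,Q,Z): not NE [P3→Y gives 9>2]
(B,Q,W): not NE [P1→A gives 2>1; P2→P gives 8>3; P3→Y gives 9>5]
(C,P,X): not NE [P1→B gives 8>4; P2→Q gives 9>1]
(C,P,Y): not NE [P1→A gives 8>6; P2→Q gives 8>1; P3→Z gives 7>4]
(C,P,Z): NE
(C,P,W): not NE [P3→Z gives 7>5]
(C,Q,X): not NE [P3→Y gives 8>7]
(C,Q,Y): not NE [P1→B gives 10>7]
(C,Q,Z): not NE [P1→B gives 9>5; P2→P gives 9>0; P3→Y gives 8>6]
(C,Q,W): not NE [P1→A gives 2>1; P2→P gives 2>1; P3→Y gives 8>1]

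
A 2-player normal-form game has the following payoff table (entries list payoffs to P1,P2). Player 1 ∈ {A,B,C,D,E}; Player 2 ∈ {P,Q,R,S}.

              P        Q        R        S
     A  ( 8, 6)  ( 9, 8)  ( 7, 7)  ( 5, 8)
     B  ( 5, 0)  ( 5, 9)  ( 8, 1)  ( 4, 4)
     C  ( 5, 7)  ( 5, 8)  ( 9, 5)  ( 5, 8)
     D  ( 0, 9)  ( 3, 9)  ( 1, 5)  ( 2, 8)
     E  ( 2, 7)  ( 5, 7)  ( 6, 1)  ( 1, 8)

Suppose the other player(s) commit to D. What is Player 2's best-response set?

P2 best: {P,Q}

u_2(P vs D) = 9
u_2(Q vs D) = 9
u_2(R vs D) = 5
u_2(S vs D) = 8
max payoff 9 at {P,Q}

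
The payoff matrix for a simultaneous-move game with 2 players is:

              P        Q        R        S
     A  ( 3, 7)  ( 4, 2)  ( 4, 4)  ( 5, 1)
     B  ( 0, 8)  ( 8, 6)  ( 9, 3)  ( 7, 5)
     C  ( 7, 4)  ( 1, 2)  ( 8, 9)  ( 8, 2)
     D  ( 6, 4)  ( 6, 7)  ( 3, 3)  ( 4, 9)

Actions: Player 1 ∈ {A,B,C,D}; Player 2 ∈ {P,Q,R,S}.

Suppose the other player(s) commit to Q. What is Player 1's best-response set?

u_1(A vs Q) = 4
u_1(B vs Q) = 8
u_1(C vs Q) = 1
u_1(D vs Q) = 6
max payoff 8 at {B}

BR_1 = {B}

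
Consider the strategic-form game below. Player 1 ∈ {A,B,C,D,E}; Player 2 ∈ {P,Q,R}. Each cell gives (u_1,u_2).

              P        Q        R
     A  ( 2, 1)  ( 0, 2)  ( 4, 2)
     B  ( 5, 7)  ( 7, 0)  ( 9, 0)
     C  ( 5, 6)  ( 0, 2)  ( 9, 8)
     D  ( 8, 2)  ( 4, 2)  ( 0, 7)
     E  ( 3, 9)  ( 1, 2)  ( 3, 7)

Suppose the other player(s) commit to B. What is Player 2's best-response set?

argmax u_2 = {P}

u_2(P vs B) = 7
u_2(Q vs B) = 0
u_2(R vs B) = 0
max payoff 7 at {P}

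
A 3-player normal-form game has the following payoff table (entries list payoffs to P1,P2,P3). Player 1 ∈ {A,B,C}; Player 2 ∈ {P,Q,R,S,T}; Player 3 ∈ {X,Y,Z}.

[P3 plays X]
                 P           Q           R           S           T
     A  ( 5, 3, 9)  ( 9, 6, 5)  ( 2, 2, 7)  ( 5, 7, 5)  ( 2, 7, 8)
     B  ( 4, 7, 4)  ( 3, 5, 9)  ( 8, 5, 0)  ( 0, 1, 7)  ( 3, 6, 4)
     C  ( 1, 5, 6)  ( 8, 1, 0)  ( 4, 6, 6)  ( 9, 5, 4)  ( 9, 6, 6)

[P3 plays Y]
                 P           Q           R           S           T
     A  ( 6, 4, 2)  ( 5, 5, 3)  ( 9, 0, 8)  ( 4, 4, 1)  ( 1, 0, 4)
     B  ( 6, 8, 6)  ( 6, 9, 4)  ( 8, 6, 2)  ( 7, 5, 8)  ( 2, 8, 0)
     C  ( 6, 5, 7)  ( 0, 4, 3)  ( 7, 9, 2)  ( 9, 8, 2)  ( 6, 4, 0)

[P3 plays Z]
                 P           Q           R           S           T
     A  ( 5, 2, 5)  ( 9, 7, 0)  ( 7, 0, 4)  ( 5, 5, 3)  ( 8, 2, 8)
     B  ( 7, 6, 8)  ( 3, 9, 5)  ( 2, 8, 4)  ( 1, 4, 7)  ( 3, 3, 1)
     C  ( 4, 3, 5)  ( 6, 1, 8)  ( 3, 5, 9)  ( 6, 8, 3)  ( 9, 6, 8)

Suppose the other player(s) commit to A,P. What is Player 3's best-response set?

BR_3 = {X}

u_3(X vs A,P) = 9
u_3(Y vs A,P) = 2
u_3(Z vs A,P) = 5
max payoff 9 at {X}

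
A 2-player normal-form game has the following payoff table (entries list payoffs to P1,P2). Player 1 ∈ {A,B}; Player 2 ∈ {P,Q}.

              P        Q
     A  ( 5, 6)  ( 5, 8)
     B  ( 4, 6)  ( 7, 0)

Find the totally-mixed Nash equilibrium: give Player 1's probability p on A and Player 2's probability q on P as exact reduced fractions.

P1 mixes 3/4 on A; P2 mixes 2/3 on P

P1 indiff ⇒ q·5+(1-q)·5 = q·4+(1-q)·7 ⇒ q(1) = (1-q)(2) ⇒ q = 2/3
P2 indiff ⇒ p·6+(1-p)·6 = p·8+(1-p)·0 ⇒ p(-2) = (1-p)(-6) ⇒ p = 3/4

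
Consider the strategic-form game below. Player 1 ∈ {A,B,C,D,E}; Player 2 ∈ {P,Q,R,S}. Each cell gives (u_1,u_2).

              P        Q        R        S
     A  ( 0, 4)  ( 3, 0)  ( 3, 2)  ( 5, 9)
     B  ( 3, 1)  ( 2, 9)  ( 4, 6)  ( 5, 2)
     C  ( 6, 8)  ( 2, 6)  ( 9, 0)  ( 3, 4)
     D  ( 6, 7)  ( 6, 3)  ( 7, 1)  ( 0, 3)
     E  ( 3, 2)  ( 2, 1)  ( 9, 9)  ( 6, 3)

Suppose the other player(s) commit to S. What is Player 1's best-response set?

u_1(A vs S) = 5
u_1(B vs S) = 5
u_1(C vs S) = 3
u_1(D vs S) = 0
u_1(E vs S) = 6
max payoff 6 at {E}

P1 best: {E}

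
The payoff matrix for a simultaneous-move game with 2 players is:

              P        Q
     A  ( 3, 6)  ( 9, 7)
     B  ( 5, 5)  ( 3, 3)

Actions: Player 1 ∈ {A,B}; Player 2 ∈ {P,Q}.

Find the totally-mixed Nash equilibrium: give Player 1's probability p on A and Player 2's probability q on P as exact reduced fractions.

P1 mixes 2/3 on A; P2 mixes 3/4 on P

P1 indiff ⇒ q·3+(1-q)·9 = q·5+(1-q)·3 ⇒ q(-2) = (1-q)(-6) ⇒ q = 3/4
P2 indiff ⇒ p·6+(1-p)·5 = p·7+(1-p)·3 ⇒ p(-1) = (1-p)(-2) ⇒ p = 2/3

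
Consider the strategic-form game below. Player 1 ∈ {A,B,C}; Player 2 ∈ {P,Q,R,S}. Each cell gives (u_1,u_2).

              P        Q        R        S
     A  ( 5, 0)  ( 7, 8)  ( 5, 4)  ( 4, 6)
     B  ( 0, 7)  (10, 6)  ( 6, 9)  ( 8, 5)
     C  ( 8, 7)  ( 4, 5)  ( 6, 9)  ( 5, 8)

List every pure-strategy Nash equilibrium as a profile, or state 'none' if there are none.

PSNE = {(B,R), (C,R)}

(A,P): not NE [P1→C gives 8>5; P2→Q gives 8>0]
(A,Q): not NE [P1→B gives 10>7]
(A,R): not NE [P1→C gives 6>5; P2→Q gives 8>4]
(A,S): not NE [P1→B gives 8>4; P2→Q gives 8>6]
(B,P): not NE [P1→C gives 8>0; P2→R gives 9>7]
(B,Q): not NE [P2→R gives 9>6]
(B,R): NE
(B,S): not NE [P2→R gives 9>5]
(C,P): not NE [P2→R gives 9>7]
(C,Q): not NE [P1→B gives 10>4; P2→R gives 9>5]
(C,R): NE
(C,S): not NE [P1→B gives 8>5; P2→R gives 9>8]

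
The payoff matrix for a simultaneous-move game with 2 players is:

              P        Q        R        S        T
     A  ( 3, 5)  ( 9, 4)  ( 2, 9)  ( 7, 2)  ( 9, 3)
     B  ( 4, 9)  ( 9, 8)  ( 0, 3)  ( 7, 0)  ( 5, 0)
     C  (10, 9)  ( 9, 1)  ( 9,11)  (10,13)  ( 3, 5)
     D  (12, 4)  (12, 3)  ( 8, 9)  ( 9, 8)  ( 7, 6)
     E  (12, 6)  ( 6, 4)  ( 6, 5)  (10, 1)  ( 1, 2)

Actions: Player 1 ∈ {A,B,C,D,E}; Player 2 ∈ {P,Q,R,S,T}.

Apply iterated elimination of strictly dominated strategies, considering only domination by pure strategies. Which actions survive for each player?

Survivors P1:{C,D,E} P2:{P,R,S}

P1 drop B (D beats it: P:12>4 Q:12>9 R:8>0 S:9>7 T:7>5)
P2 drop Q (P beats it: A:5>4 C:9>1 D:4>3 E:6>4)
P2 drop T (R beats it: A:9>3 C:11>5 D:9>6 E:5>2)
P1 drop A (C beats it: P:10>3 R:9>2 S:10>7)
P1→{C,D,E} P2→{P,R,S}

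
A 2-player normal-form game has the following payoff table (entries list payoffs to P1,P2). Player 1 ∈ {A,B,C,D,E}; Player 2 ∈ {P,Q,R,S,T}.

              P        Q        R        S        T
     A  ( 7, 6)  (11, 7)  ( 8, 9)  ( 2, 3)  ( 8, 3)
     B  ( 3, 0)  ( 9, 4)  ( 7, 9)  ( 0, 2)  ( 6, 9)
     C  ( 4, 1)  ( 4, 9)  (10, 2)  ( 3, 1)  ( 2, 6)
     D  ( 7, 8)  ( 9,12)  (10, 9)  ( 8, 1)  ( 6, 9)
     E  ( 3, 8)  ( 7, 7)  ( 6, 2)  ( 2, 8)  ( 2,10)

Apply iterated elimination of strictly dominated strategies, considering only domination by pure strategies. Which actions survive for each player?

P1 drop B (A beats it: P:7>3 Q:11>9 R:8>7 S:2>0 T:8>6)
P1 drop E (D beats it: P:7>3 Q:9>7 R:10>6 S:8>2 T:6>2)
P2 drop P (Q beats it: A:7>6 C:9>1 D:12>8)
P2 drop S (Q beats it: A:7>3 C:9>1 D:12>1)
P2 drop T (Q beats it: A:7>3 C:9>6 D:12>9)
P1→{A,C,D} P2→{Q,R}

Survivors P1:{A,C,D} P2:{Q,R}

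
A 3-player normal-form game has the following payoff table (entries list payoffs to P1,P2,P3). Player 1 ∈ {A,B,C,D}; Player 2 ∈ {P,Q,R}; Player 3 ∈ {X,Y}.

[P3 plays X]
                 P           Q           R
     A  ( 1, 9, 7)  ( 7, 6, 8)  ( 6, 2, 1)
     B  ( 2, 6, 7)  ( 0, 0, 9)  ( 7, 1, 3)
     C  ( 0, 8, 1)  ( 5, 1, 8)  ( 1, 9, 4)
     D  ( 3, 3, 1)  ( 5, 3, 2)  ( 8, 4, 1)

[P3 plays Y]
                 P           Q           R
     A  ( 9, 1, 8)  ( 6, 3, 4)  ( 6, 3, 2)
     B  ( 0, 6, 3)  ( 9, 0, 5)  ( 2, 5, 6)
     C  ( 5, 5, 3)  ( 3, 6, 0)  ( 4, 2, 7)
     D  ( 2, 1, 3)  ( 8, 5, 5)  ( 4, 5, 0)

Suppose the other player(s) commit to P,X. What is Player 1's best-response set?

argmax u_1 = {D}

u_1(A vs P,X) = 1
u_1(B vs P,X) = 2
u_1(C vs P,X) = 0
u_1(D vs P,X) = 3
max payoff 3 at {D}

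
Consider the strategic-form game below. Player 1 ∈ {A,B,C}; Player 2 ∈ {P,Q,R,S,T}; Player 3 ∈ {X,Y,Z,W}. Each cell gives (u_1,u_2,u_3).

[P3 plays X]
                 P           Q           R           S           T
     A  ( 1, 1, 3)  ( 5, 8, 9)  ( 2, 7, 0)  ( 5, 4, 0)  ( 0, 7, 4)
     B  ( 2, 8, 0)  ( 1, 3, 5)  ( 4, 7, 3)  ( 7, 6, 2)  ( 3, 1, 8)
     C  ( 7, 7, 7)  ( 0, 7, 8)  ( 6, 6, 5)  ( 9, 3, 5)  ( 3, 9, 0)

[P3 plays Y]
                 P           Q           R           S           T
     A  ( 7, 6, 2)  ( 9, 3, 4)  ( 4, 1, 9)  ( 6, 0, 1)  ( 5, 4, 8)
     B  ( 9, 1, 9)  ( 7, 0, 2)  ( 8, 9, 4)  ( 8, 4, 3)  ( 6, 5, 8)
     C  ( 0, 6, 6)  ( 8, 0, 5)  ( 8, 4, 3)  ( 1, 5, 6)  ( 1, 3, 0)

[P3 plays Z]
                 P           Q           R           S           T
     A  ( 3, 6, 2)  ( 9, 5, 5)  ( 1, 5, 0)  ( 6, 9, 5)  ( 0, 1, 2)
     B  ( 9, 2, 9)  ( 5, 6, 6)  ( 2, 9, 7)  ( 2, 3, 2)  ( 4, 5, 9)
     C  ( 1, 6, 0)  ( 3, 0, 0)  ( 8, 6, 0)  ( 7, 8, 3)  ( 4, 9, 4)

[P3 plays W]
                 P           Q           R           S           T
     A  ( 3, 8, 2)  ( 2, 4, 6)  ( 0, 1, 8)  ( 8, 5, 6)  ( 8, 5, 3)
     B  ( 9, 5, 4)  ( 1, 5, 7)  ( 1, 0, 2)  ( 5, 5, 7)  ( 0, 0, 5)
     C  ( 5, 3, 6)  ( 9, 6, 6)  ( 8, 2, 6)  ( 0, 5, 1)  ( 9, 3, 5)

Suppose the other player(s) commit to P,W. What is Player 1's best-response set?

u_1(A vs P,W) = 3
u_1(B vs P,W) = 9
u_1(C vs P,W) = 5
max payoff 9 at {B}

argmax u_1 = {B}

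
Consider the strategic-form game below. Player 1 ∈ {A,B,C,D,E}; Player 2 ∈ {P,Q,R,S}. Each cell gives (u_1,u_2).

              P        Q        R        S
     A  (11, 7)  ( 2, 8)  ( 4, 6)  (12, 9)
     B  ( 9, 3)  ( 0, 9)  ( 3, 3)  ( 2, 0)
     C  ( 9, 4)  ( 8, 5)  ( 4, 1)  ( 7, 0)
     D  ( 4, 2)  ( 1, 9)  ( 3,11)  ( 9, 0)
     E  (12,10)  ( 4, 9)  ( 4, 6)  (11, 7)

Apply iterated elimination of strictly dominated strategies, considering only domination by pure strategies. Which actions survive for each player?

Survivors P1:{A,C,E} P2:{P,Q,S}

P1 drop B (A beats it: P:11>9 Q:2>0 R:4>3 S:12>2)
P1 drop D (A beats it: P:11>4 Q:2>1 R:4>3 S:12>9)
P2 drop R (P beats it: A:7>6 C:4>1 E:10>6)
P1→{A,C,E} P2→{P,Q,S}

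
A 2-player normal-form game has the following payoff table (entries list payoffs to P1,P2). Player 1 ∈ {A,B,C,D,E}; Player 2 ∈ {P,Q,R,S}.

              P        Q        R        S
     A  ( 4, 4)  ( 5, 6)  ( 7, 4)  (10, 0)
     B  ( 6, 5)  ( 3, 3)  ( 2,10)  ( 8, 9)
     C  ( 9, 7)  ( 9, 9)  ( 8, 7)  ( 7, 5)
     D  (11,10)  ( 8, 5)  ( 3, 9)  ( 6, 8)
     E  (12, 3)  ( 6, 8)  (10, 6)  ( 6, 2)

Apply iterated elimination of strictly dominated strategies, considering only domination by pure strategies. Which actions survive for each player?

Remaining: P1:{C,D,E} P2:{P,Q,R}

P2 drop S (R beats it: A:4>0 B:10>9 C:7>5 D:9>8 E:6>2)
P1 drop A (C beats it: P:9>4 Q:9>5 R:8>7)
P1 drop B (C beats it: P:9>6 Q:9>3 R:8>2)
P1→{C,D,E} P2→{P,Q,R}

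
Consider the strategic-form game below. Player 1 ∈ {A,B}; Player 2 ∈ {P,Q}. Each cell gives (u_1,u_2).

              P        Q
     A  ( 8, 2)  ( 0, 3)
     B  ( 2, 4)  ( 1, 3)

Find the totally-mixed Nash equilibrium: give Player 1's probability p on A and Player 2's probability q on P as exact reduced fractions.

p=1/2, q=1/7

P1 indiff ⇒ q·8+(1-q)·0 = q·2+(1-q)·1 ⇒ q(6) = (1-q)(1) ⇒ q = 1/7
P2 indiff ⇒ p·2+(1-p)·4 = p·3+(1-p)·3 ⇒ p(-1) = (1-p)(-1) ⇒ p = 1/2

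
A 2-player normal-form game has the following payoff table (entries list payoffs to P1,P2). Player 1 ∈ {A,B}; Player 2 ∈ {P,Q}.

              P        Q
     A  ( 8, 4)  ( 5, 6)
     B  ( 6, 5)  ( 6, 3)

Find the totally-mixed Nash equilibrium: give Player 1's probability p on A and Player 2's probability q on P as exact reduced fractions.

P1 indiff ⇒ q·8+(1-q)·5 = q·6+(1-q)·6 ⇒ q(2) = (1-q)(1) ⇒ q = 1/3
P2 indiff ⇒ p·4+(1-p)·5 = p·6+(1-p)·3 ⇒ p(-2) = (1-p)(-2) ⇒ p = 1/2

p=1/2, q=1/3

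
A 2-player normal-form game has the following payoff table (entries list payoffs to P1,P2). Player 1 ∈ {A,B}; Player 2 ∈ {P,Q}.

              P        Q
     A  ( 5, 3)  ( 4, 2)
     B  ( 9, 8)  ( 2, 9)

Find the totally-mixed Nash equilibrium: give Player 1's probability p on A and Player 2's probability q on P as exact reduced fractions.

p=1/2, q=1/3

P1 indiff ⇒ q·5+(1-q)·4 = q·9+(1-q)·2 ⇒ q(-4) = (1-q)(-2) ⇒ q = 1/3
P2 indiff ⇒ p·3+(1-p)·8 = p·2+(1-p)·9 ⇒ p(1) = (1-p)(1) ⇒ p = 1/2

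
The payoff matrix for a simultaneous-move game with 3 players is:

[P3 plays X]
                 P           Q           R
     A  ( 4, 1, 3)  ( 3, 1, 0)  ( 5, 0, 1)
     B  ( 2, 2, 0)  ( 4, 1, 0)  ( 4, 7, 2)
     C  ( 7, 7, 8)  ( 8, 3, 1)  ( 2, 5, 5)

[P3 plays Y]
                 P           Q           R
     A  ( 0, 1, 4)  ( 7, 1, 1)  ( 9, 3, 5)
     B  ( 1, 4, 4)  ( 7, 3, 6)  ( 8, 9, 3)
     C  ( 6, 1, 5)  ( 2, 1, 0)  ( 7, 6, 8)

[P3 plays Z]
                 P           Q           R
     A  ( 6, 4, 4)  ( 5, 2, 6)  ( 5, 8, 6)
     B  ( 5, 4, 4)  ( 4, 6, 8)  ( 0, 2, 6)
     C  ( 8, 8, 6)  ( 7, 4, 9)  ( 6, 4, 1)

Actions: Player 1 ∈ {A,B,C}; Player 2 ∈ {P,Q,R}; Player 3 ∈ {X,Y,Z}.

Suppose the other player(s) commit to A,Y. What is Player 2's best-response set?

u_2(P vs A,Y) = 1
u_2(Q vs A,Y) = 1
u_2(R vs A,Y) = 3
max payoff 3 at {R}

BR_2 = {R}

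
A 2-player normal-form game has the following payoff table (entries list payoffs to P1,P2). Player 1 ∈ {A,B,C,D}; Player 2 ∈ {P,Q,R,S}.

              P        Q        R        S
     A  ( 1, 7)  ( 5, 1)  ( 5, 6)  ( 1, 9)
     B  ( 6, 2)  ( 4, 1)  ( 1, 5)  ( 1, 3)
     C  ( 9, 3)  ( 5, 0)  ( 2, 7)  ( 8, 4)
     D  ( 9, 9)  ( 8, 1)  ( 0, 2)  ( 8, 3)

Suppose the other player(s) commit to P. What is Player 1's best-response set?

u_1(A vs P) = 1
u_1(B vs P) = 6
u_1(C vs P) = 9
u_1(D vs P) = 9
max payoff 9 at {C,D}

argmax u_1 = {C,D}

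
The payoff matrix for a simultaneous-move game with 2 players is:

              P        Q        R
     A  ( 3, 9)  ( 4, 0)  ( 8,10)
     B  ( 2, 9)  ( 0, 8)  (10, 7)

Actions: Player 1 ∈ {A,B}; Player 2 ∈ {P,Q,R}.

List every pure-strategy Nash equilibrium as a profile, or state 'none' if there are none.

(A,P): not NE [P2→R gives 10>9]
(A,Q): not NE [P2→R gives 10>0]
(A,R): not NE [P1→B gives 10>8]
(B,P): not NE [P1→A gives 3>2]
(B,Q): not NE [P1→A gives 4>0; P2→P gives 9>8]
(B,R): not NE [P2→P gives 9>7]

Equilibria: none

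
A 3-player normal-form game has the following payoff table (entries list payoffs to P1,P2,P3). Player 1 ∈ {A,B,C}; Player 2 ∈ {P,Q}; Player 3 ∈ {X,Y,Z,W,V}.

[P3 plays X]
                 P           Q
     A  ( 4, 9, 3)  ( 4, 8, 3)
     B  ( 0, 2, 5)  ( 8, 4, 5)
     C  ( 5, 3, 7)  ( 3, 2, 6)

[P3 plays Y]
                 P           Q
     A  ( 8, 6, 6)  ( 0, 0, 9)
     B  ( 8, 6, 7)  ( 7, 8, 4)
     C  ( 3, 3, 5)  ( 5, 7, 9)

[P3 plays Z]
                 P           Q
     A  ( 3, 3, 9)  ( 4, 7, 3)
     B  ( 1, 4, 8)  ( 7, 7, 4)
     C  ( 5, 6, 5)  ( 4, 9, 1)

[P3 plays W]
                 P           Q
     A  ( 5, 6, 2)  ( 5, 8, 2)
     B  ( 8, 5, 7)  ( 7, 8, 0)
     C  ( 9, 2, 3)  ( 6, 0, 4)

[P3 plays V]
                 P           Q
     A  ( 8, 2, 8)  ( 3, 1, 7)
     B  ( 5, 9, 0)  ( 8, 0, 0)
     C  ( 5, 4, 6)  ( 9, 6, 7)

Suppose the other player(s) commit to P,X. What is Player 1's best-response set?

argmax u_1 = {C}

u_1(A vs P,X) = 4
u_1(B vs P,X) = 0
u_1(C vs P,X) = 5
max payoff 5 at {C}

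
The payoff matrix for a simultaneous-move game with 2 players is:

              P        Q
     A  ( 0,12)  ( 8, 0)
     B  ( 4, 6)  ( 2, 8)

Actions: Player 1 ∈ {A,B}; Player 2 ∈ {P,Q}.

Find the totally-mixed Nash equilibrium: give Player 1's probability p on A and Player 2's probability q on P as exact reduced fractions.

P1 indiff ⇒ q·0+(1-q)·8 = q·4+(1-q)·2 ⇒ q(-4) = (1-q)(-6) ⇒ q = 3/5
P2 indiff ⇒ p·12+(1-p)·6 = p·0+(1-p)·8 ⇒ p(12) = (1-p)(2) ⇒ p = 1/7

p=1/7, q=3/5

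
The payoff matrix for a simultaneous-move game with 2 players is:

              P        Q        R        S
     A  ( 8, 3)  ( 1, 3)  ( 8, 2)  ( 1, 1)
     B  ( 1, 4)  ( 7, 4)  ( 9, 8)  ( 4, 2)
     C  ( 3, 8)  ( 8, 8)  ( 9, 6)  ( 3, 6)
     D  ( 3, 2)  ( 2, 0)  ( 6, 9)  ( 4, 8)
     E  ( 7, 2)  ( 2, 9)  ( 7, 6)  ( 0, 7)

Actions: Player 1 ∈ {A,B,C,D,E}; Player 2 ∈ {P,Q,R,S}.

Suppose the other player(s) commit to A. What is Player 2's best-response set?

P2 best: {P,Q}

u_2(P vs A) = 3
u_2(Q vs A) = 3
u_2(R vs A) = 2
u_2(S vs A) = 1
max payoff 3 at {P,Q}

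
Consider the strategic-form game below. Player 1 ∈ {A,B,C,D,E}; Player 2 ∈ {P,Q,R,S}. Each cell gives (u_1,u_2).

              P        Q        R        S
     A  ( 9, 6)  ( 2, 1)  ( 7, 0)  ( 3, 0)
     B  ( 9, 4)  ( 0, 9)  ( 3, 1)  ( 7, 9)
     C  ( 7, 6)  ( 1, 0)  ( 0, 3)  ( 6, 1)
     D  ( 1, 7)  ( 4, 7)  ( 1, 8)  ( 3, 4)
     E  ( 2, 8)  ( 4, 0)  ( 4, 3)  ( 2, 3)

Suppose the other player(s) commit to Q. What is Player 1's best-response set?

u_1(A vs Q) = 2
u_1(B vs Q) = 0
u_1(C vs Q) = 1
u_1(D vs Q) = 4
u_1(E vs Q) = 4
max payoff 4 at {D,E}

BR_1 = {D,E}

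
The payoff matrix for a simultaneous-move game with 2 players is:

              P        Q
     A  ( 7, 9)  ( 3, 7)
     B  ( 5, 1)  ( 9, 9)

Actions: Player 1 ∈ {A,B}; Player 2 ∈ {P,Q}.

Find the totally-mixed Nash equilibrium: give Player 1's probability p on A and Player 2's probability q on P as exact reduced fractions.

P1 indiff ⇒ q·7+(1-q)·3 = q·5+(1-q)·9 ⇒ q(2) = (1-q)(6) ⇒ q = 3/4
P2 indiff ⇒ p·9+(1-p)·1 = p·7+(1-p)·9 ⇒ p(2) = (1-p)(8) ⇒ p = 4/5

P1 mixes 4/5 on A; P2 mixes 3/4 on P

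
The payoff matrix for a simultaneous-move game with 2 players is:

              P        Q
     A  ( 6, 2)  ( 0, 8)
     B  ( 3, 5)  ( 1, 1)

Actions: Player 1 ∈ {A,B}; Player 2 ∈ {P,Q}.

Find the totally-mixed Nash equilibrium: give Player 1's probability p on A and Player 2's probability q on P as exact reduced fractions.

P1 indiff ⇒ q·6+(1-q)·0 = q·3+(1-q)·1 ⇒ q(3) = (1-q)(1) ⇒ q = 1/4
P2 indiff ⇒ p·2+(1-p)·5 = p·8+(1-p)·1 ⇒ p(-6) = (1-p)(-4) ⇒ p = 2/5

P1 mixes 2/5 on A; P2 mixes 1/4 on P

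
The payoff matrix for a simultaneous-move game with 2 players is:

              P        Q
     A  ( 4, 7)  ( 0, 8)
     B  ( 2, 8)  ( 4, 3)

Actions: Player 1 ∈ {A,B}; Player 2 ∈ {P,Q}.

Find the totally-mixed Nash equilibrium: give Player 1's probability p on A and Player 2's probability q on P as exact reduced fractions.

P1 indiff ⇒ q·4+(1-q)·0 = q·2+(1-q)·4 ⇒ q(2) = (1-q)(4) ⇒ q = 2/3
P2 indiff ⇒ p·7+(1-p)·8 = p·8+(1-p)·3 ⇒ p(-1) = (1-p)(-5) ⇒ p = 5/6

p=5/6, q=2/3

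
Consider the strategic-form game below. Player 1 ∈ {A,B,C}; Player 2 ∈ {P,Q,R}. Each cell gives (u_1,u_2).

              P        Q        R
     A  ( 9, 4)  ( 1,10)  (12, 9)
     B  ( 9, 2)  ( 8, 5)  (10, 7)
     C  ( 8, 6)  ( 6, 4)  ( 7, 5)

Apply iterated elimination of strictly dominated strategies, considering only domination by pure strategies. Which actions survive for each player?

P1 drop C (B beats it: P:9>8 Q:8>6 R:10>7)
P2 drop P (Q beats it: A:10>4 B:5>2)
P1→{A,B} P2→{Q,R}

IESDS → P1:{A,B} P2:{Q,R}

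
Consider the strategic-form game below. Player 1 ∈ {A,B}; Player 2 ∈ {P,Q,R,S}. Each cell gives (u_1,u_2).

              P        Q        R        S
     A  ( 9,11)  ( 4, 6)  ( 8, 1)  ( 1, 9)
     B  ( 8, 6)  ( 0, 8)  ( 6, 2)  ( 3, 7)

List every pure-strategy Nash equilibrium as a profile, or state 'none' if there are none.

Nash profiles: (A,P)

(A,P): NE
(A,Q): not NE [P2→P gives 11>6]
(A,R): not NE [P2→P gives 11>1]
(A,S): not NE [P1→B gives 3>1; P2→P gives 11>9]
(B,P): not NE [P1→A gives 9>8; P2→Q gives 8>6]
(B,Q): not NE [P1→A gives 4>0]
(B,R): not NE [P1→A gives 8>6; P2→Q gives 8>2]
(B,S): not NE [P2→Q gives 8>7]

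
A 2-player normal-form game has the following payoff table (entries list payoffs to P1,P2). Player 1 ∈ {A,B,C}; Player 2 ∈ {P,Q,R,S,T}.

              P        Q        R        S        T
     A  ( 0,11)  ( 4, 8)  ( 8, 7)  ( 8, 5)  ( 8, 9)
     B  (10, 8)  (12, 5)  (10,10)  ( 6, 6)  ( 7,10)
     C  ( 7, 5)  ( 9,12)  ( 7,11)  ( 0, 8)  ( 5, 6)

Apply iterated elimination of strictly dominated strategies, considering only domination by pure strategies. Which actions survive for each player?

Remaining: P1:{A,B} P2:{P,R,T}

P1 drop C (B beats it: P:10>7 Q:12>9 R:10>7 S:6>0 T:7>5)
P2 drop Q (P beats it: A:11>8 B:8>5)
P2 drop S (P beats it: A:11>5 B:8>6)
P1→{A,B} P2→{P,R,T}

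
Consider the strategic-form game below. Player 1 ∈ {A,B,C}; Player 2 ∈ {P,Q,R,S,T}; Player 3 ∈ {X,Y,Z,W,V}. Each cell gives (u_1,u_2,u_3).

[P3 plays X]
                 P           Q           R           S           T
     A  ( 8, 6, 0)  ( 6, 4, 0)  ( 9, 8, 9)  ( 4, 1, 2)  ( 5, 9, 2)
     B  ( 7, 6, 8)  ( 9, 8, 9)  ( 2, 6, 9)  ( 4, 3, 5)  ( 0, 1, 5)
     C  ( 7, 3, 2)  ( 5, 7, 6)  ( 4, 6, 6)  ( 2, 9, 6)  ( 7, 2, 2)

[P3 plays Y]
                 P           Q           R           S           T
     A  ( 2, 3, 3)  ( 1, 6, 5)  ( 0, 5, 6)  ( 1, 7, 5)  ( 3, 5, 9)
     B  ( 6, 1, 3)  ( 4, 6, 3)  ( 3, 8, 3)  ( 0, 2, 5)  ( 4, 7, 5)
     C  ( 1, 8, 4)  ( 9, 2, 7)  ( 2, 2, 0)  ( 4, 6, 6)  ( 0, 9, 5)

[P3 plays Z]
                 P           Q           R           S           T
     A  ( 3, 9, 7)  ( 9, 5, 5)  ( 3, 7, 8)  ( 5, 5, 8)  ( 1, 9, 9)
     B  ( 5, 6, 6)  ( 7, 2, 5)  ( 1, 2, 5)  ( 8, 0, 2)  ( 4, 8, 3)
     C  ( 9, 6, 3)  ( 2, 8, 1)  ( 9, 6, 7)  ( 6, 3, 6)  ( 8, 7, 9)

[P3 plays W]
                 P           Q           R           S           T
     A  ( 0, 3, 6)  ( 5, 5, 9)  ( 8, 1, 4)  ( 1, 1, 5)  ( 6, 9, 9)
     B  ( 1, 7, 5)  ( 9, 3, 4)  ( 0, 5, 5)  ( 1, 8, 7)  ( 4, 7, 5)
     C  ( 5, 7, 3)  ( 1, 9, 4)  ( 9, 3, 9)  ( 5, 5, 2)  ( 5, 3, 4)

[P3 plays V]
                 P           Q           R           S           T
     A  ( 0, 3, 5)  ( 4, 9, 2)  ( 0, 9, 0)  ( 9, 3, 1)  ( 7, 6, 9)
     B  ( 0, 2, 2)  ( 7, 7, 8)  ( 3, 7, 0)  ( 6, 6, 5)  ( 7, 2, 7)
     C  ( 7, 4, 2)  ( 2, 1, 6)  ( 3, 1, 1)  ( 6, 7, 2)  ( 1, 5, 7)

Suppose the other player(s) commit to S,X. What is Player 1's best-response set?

P1 best: {A,B}

u_1(A vs S,X) = 4
u_1(B vs S,X) = 4
u_1(C vs S,X) = 2
max payoff 4 at {A,B}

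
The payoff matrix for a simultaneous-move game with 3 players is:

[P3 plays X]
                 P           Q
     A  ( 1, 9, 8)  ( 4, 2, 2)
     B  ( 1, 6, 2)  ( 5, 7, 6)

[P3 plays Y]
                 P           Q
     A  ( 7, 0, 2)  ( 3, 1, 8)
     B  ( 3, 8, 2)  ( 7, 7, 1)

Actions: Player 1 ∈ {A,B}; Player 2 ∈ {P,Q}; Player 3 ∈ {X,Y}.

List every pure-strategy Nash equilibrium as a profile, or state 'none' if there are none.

(A,P,X): NE
(A,P,Y): not NE [P2→Q gives 1>0; P3→X gives 8>2]
(A,Q,X): not NE [P1→B gives 5>4; P2→P gives 9>2; P3→Y gives 8>2]
(A,Q,Y): not NE [P1→B gives 7>3]
(B,P,X): not NE [P2→Q gives 7>6]
(B,P,Y): not NE [P1→A gives 7>3]
(B,Q,X): NE
(B,Q,Y): not NE [P2→P gives 8>7; P3→X gives 6>1]

NE set: (A,P,X), (B,Q,X)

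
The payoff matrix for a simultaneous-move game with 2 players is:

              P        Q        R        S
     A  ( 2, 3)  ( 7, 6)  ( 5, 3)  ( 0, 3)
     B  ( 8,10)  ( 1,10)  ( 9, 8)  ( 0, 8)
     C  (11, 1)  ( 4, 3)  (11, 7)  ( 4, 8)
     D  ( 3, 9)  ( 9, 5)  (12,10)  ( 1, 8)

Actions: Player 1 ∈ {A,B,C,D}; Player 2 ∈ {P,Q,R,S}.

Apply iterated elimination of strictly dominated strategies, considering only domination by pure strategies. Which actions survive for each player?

IESDS → P1:{C,D} P2:{R,S}

P1 drop A (D beats it: P:3>2 Q:9>7 R:12>5 S:1>0)
P1 drop B (C beats it: P:11>8 Q:4>1 R:11>9 S:4>0)
P2 drop P (R beats it: C:7>1 D:10>9)
P2 drop Q (R beats it: C:7>3 D:10>5)
P1→{C,D} P2→{R,S}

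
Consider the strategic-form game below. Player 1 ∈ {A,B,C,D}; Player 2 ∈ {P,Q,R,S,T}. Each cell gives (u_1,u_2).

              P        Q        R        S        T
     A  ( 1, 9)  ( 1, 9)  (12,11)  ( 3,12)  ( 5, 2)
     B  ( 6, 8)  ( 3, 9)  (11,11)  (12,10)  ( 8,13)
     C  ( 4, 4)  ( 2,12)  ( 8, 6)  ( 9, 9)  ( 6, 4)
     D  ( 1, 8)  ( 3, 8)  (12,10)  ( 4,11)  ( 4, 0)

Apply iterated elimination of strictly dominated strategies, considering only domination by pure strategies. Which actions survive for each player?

P1 drop C (B beats it: P:6>4 Q:3>2 R:11>8 S:12>9 T:8>6)
P2 drop P (R beats it: A:11>9 B:11>8 D:10>8)
P2 drop Q (R beats it: A:11>9 B:11>9 D:10>8)
P1→{A,B,D} P2→{R,S,T}

Remaining: P1:{A,B,D} P2:{R,S,T}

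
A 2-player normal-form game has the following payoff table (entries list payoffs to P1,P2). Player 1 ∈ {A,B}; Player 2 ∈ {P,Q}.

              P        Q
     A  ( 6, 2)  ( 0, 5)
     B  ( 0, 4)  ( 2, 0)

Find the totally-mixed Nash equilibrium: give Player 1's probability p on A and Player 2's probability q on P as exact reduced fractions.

P1 indiff ⇒ q·6+(1-q)·0 = q·0+(1-q)·2 ⇒ q(6) = (1-q)(2) ⇒ q = 1/4
P2 indiff ⇒ p·2+(1-p)·4 = p·5+(1-p)·0 ⇒ p(-3) = (1-p)(-4) ⇒ p = 4/7

P1 mixes 4/7 on A; P2 mixes 1/4 on P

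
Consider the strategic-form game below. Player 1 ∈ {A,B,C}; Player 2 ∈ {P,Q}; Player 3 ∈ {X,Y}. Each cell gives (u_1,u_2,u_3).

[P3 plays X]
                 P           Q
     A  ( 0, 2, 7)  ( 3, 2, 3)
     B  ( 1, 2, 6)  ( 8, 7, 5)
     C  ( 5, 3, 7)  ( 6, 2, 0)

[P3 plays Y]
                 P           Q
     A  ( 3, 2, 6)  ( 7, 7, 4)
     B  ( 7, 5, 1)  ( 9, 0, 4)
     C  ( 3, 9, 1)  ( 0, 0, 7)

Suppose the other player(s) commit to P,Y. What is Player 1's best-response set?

argmax u_1 = {B}

u_1(A vs P,Y) = 3
u_1(B vs P,Y) = 7
u_1(C vs P,Y) = 3
max payoff 7 at {B}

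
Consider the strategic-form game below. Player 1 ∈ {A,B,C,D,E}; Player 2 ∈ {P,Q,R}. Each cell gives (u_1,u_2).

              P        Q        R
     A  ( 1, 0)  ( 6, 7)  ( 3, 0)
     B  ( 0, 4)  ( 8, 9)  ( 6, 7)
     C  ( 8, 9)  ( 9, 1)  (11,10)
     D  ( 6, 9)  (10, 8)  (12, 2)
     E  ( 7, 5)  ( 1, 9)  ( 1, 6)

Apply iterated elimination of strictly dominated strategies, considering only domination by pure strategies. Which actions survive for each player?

P1 drop A (C beats it: P:8>1 Q:9>6 R:11>3)
P1 drop B (C beats it: P:8>0 Q:9>8 R:11>6)
P1 drop E (C beats it: P:8>7 Q:9>1 R:11>1)
P2 drop Q (P beats it: C:9>1 D:9>8)
P1→{C,D} P2→{P,R}

IESDS → P1:{C,D} P2:{P,R}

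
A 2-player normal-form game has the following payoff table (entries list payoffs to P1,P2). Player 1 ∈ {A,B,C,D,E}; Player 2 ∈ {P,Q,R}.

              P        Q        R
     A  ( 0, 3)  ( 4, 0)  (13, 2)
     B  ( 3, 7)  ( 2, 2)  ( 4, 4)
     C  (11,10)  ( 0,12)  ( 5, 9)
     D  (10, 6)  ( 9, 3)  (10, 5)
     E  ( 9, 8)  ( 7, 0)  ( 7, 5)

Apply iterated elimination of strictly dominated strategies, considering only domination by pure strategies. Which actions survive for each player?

Survivors P1:{C,D} P2:{P,Q}

P1 drop B (D beats it: P:10>3 Q:9>2 R:10>4)
P1 drop E (D beats it: P:10>9 Q:9>7 R:10>7)
P2 drop R (P beats it: A:3>2 C:10>9 D:6>5)
P1 drop A (D beats it: P:10>0 Q:9>4)
P1→{C,D} P2→{P,Q}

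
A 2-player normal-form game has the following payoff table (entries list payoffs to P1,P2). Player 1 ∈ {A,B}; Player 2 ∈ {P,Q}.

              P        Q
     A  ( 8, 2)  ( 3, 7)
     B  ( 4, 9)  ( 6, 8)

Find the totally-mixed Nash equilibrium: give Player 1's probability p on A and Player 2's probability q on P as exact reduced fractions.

P1 indiff ⇒ q·8+(1-q)·3 = q·4+(1-q)·6 ⇒ q(4) = (1-q)(3) ⇒ q = 3/7
P2 indiff ⇒ p·2+(1-p)·9 = p·7+(1-p)·8 ⇒ p(-5) = (1-p)(-1) ⇒ p = 1/6

p=1/6, q=3/7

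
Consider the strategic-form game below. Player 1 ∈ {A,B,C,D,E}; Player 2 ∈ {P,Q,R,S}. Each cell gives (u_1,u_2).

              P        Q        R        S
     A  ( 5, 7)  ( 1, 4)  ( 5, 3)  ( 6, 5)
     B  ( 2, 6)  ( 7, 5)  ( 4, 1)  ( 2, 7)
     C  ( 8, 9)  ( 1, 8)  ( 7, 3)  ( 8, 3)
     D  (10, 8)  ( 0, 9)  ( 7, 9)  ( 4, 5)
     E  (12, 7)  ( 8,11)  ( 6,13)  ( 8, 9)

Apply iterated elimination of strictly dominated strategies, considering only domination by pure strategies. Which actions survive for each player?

Survivors P1:{C,D,E} P2:{P,Q,R}

P1 drop A (E beats it: P:12>5 Q:8>1 R:6>5 S:8>6)
P1 drop B (E beats it: P:12>2 Q:8>7 R:6>4 S:8>2)
P2 drop S (Q beats it: C:8>3 D:9>5 E:11>9)
P1→{C,D,E} P2→{P,Q,R}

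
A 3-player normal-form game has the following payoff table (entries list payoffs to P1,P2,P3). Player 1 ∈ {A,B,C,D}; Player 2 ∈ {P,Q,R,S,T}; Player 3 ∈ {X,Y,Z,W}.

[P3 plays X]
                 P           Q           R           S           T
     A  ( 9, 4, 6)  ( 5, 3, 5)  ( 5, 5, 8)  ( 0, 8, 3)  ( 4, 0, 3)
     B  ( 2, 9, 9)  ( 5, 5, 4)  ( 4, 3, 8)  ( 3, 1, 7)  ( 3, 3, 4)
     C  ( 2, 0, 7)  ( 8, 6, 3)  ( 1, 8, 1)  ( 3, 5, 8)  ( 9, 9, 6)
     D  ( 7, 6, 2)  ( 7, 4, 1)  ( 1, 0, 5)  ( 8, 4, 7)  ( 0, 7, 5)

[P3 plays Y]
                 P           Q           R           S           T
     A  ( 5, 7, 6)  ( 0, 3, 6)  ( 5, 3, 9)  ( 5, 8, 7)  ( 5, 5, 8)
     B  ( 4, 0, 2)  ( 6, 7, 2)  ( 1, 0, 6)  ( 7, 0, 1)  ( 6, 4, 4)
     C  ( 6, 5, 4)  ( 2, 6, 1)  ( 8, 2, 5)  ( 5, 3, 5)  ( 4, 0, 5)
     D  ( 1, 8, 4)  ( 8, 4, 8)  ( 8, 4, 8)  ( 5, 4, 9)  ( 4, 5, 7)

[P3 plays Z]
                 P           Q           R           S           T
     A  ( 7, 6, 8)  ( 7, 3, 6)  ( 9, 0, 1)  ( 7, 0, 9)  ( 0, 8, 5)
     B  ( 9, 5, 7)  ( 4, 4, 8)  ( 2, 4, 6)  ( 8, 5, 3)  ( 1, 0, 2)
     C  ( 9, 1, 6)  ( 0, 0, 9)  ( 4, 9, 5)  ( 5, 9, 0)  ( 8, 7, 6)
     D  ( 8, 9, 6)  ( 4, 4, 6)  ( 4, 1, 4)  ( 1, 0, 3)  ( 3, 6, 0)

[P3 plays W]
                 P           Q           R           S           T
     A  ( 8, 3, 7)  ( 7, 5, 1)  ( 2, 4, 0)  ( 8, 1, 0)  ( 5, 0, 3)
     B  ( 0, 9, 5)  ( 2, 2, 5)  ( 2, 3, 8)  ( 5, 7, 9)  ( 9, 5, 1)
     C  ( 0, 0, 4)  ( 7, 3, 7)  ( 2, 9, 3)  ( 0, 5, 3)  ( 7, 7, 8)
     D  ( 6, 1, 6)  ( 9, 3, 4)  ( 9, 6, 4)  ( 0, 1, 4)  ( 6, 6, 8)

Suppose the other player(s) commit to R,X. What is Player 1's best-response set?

argmax u_1 = {A}

u_1(A vs R,X) = 5
u_1(B vs R,X) = 4
u_1(C vs R,X) = 1
u_1(D vs R,X) = 1
max payoff 5 at {A}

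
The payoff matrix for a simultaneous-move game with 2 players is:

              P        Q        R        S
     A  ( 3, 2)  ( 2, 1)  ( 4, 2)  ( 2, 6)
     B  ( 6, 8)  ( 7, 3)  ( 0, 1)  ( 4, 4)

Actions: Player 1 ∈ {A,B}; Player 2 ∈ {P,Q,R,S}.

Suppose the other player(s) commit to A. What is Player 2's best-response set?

u_2(P vs A) = 2
u_2(Q vs A) = 1
u_2(R vs A) = 2
u_2(S vs A) = 6
max payoff 6 at {S}

argmax u_2 = {S}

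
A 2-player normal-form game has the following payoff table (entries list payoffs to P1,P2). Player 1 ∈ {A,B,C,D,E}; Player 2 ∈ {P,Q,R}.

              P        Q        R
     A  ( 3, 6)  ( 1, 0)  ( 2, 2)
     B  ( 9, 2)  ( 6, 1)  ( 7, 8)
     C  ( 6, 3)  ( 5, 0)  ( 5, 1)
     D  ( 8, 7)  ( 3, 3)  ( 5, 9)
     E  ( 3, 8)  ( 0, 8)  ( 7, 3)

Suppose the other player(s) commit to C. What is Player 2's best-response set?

u_2(P vs C) = 3
u_2(Q vs C) = 0
u_2(R vs C) = 1
max payoff 3 at {P}

P2 best: {P}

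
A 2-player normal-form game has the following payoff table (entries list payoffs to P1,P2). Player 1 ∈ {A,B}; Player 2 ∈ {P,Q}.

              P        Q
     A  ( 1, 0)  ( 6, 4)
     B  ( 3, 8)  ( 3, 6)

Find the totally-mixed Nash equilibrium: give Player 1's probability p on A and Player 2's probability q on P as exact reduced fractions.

P1 mixes 1/3 on A; P2 mixes 3/5 on P

P1 indiff ⇒ q·1+(1-q)·6 = q·3+(1-q)·3 ⇒ q(-2) = (1-q)(-3) ⇒ q = 3/5
P2 indiff ⇒ p·0+(1-p)·8 = p·4+(1-p)·6 ⇒ p(-4) = (1-p)(-2) ⇒ p = 1/3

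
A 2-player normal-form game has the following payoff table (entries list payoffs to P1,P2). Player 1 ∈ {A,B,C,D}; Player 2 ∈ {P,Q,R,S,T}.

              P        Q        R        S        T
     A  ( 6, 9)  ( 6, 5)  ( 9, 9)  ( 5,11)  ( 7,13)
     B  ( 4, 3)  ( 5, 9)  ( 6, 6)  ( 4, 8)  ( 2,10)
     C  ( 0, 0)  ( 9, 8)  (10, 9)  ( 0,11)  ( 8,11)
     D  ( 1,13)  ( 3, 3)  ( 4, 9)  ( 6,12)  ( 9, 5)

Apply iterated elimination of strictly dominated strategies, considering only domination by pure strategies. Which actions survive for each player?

P1 drop B (A beats it: P:6>4 Q:6>5 R:9>6 S:5>4 T:7>2)
P2 drop Q (R beats it: A:9>5 C:9>8 D:9>3)
P2 drop R (S beats it: A:11>9 C:11>9 D:12>9)
P1 drop C (D beats it: P:1>0 S:6>0 T:9>8)
P1→{A,D} P2→{P,S,T}

Survivors P1:{A,D} P2:{P,S,T}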